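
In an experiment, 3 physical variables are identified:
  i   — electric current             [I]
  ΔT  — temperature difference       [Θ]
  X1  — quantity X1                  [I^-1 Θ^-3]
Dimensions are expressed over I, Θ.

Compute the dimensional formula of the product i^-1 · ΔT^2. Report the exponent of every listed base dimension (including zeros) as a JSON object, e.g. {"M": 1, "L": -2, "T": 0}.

Dimensional matrix (I×Θ by i×ΔT×X1):
  I: [ 1  0 -1]
  Θ: [ 0  1 -3]
  [I]: (-1)·1+(2)·0 = -1
  [Θ]: (-1)·0+(2)·1 = 2
⇒ I^-1 Θ^2

{"I": -1, "Θ": 2}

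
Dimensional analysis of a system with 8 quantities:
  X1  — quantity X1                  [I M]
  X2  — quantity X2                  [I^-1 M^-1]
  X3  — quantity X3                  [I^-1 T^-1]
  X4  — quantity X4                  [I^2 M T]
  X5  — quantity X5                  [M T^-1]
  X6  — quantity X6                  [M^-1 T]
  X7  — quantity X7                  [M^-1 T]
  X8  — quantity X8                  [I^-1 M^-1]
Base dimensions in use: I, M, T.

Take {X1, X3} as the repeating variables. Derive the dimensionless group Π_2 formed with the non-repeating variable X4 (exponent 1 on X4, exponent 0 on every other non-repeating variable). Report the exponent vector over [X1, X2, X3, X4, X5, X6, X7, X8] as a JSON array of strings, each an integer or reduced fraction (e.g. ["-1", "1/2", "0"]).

Exponent matrix [I,M,T] × [X1,X2,X3,X4,X5,X6,X7,X8]:
  I: [ 1 -1 -1  2  0  0  0 -1]
  M: [ 1 -1  0  1  1 -1 -1 -1]
  T: [ 0  0 -1  1 -1  1  1  0]
RREF → pivots at {X1,X3} ⇒ r = 2
Repeat: X1,X3; free: X2,X4,X5,X6,X7,X8
RREF:
  r0: [   1   -1    0    1    1   -1   -1   -1]
  r1: [   0    0    1   -1    1   -1   -1    0]
  r2: [   0    0    0    0    0    0    0    0]
Fix exponent of X4 at 1, X2 at 0, X5 at 0, X6 at 0, X7 at 0, X8 at 0; solve each RREF row for its pivot's exponent:
  r0: exp(X1) + (1)·1 = 0 ⇒ exp(X1) = -1
  r1: exp(X3) + (-1)·1 = 0 ⇒ exp(X3) = 1
Π_2 = X1^-1 · X3 · X4

["-1", "0", "1", "1", "0", "0", "0", "0"]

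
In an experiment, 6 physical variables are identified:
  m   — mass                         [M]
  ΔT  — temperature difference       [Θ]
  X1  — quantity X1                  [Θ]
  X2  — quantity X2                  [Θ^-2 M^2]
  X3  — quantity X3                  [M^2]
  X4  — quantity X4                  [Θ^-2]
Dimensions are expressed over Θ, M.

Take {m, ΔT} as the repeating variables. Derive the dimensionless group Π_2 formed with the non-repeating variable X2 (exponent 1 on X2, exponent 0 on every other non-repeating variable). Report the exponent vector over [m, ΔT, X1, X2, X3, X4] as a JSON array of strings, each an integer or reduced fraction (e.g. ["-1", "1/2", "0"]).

Write exponents as rows Θ,M / cols m,ΔT,X1,X2,X3,X4:
  Θ: [ 0  1  1 -2  0 -2]
  M: [ 1  0  0  2  2  0]
Row reduction gives pivot columns m,ΔT; rank = 2
Pivot set = {m,ΔT}, free = {X1,X2,X3,X4}
RREF:
  r0: [   1    0    0    2    2    0]
  r1: [   0    1    1   -2    0   -2]
Fix exponent of X2 at 1, X1 at 0, X3 at 0, X4 at 0; solve each RREF row for its pivot's exponent:
  r0: exp(m) + (2)·1 = 0 ⇒ exp(m) = -2
  r1: exp(ΔT) + (-2)·1 = 0 ⇒ exp(ΔT) = 2
Π_2 = m^-2 · ΔT^2 · X2

["-2", "2", "0", "1", "0", "0"]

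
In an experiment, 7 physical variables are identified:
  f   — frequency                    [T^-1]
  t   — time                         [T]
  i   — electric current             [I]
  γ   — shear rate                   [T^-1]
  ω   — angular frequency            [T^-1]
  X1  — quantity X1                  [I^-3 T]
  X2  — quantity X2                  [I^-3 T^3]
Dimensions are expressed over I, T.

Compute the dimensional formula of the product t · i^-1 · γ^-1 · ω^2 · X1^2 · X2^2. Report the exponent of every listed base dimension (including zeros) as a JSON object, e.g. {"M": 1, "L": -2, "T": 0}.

{"I": -13, "T": 8}

Dimensional matrix (I×T by f×t×i×γ×ω×X1×X2):
  I: [ 0  0  1  0  0 -3 -3]
  T: [-1  1  0 -1 -1  1  3]
  [I]: (1)·0+(-1)·1+(-1)·0+(2)·0+(2)·-3+(2)·-3 = -13
  [T]: (1)·1+(-1)·0+(-1)·-1+(2)·-1+(2)·1+(2)·3 = 8
⇒ I^-13 T^8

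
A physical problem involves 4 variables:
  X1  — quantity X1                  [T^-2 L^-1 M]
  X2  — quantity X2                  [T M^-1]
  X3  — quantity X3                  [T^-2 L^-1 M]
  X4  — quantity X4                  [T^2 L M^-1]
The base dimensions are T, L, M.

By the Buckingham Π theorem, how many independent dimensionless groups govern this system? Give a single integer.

Exponent matrix [T,L,M] × [X1,X2,X3,X4]:
  T: [-2  1 -2  2]
  L: [-1  0 -1  1]
  M: [ 1 -1  1 -1]
Echelon form has 2 nonzero rows (pivots: X1,X2)
n=4, r=2 ⇒ 2 dimensionless groups

2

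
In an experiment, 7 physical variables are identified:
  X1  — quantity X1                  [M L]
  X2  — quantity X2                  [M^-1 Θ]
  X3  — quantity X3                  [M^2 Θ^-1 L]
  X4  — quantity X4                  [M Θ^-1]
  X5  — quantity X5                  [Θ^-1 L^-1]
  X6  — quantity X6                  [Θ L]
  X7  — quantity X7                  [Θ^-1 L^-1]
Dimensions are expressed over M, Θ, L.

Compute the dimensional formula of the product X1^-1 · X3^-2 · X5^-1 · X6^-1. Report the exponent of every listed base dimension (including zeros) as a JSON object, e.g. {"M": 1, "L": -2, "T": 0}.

{"M": -5, "Θ": 2, "L": -3}

Write exponents as rows M,Θ,L / cols X1,X2,X3,X4,X5,X6,X7:
  M: [ 1 -1  2  1  0  0  0]
  Θ: [ 0  1 -1 -1 -1  1 -1]
  L: [ 1  0  1  0 -1  1 -1]
  [M]: (-1)·1+(-2)·2+(-1)·0+(-1)·0 = -5
  [Θ]: (-1)·0+(-2)·-1+(-1)·-1+(-1)·1 = 2
  [L]: (-1)·1+(-2)·1+(-1)·-1+(-1)·1 = -3
⇒ M^-5 Θ^2 L^-3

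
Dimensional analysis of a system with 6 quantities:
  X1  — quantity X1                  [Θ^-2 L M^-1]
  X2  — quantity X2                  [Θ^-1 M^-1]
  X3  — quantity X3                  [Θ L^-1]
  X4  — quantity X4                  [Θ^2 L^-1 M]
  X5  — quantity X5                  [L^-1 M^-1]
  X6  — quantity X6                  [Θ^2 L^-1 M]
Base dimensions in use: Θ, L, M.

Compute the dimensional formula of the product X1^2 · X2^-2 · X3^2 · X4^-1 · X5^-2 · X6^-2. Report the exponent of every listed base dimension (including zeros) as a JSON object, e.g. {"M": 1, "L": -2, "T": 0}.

{"Θ": -6, "L": 5, "M": -1}

Write exponents as rows Θ,L,M / cols X1,X2,X3,X4,X5,X6:
  Θ: [-2 -1  1  2  0  2]
  L: [ 1  0 -1 -1 -1 -1]
  M: [-1 -1  0  1 -1  1]
  [Θ]: (2)·-2+(-2)·-1+(2)·1+(-1)·2+(-2)·0+(-2)·2 = -6
  [L]: (2)·1+(-2)·0+(2)·-1+(-1)·-1+(-2)·-1+(-2)·-1 = 5
  [M]: (2)·-1+(-2)·-1+(2)·0+(-1)·1+(-2)·-1+(-2)·1 = -1
⇒ Θ^-6 L^5 M^-1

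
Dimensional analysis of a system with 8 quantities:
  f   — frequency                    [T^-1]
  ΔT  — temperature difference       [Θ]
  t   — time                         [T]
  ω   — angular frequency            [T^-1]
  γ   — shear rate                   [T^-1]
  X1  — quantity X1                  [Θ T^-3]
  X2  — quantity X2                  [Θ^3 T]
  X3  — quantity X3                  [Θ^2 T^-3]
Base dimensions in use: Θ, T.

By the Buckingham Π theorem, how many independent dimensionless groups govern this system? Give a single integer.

6

Write exponents as rows Θ,T / cols f,ΔT,t,ω,γ,X1,X2,X3:
  Θ: [ 0  1  0  0  0  1  3  2]
  T: [-1  0  1 -1 -1 -3  1 -3]
Echelon form has 2 nonzero rows (pivots: f,ΔT)
n=8, r=2 ⇒ 6 dimensionless groups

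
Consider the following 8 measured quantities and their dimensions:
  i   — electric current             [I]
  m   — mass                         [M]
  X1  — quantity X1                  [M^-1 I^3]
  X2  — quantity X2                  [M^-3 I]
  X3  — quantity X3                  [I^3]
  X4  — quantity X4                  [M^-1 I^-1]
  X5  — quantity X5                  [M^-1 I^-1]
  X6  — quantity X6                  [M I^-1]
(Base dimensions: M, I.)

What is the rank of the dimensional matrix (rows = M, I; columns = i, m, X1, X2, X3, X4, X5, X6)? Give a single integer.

Dimensional matrix (M×I by i×m×X1×X2×X3×X4×X5×X6):
  M: [ 0  1 -1 -3  0 -1 -1  1]
  I: [ 1  0  3  1  3 -1 -1 -1]
Echelon form has 2 nonzero rows (pivots: i,m)

2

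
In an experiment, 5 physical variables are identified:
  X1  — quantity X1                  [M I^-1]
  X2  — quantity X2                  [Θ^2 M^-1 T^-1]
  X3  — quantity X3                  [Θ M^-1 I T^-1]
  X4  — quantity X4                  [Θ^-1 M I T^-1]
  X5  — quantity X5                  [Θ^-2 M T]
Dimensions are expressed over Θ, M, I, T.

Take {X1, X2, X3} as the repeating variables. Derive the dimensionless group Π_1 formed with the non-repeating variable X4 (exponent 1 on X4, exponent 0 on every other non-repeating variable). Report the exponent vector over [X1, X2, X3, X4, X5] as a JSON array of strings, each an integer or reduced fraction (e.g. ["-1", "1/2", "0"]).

["-2", "2", "-3", "1", "0"]

Dimensional matrix (Θ×M×I×T by X1×X2×X3×X4×X5):
  Θ: [ 0  2  1 -1 -2]
  M: [ 1 -1 -1  1  1]
  I: [-1  0  1  1  0]
  T: [ 0 -1 -1 -1  1]
Row reduction gives pivot columns X1,X2,X3; rank = 3
Pivot set = {X1,X2,X3}, free = {X4,X5}
RREF:
  r0: [   1    0    0    2    0]
  r1: [   0    1    0   -2   -1]
  r2: [   0    0    1    3    0]
  r3: [   0    0    0    0    0]
Fix exponent of X4 at 1, X5 at 0; solve each RREF row for its pivot's exponent:
  r0: exp(X1) + (2)·1 = 0 ⇒ exp(X1) = -2
  r1: exp(X2) + (-2)·1 = 0 ⇒ exp(X2) = 2
  r2: exp(X3) + (3)·1 = 0 ⇒ exp(X3) = -3
Π_1 = X1^-2 · X2^2 · X3^-3 · X4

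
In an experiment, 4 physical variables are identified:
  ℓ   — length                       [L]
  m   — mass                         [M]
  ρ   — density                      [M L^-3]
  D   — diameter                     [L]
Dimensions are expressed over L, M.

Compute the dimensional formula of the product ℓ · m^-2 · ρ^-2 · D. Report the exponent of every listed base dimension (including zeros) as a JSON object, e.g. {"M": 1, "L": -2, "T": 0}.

{"L": 8, "M": -4}

Write exponents as rows L,M / cols ℓ,m,ρ,D:
  L: [ 1  0 -3  1]
  M: [ 0  1  1  0]
  [L]: (1)·1+(-2)·0+(-2)·-3+(1)·1 = 8
  [M]: (1)·0+(-2)·1+(-2)·1+(1)·0 = -4
⇒ L^8 M^-4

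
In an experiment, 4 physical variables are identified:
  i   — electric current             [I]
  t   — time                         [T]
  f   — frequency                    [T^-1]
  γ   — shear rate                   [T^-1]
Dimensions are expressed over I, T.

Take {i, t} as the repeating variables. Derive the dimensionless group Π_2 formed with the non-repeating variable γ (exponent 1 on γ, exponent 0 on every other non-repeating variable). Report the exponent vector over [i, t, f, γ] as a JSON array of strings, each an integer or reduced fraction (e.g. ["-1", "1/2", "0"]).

Exponent matrix [I,T] × [i,t,f,γ]:
  I: [ 1  0  0  0]
  T: [ 0  1 -1 -1]
RREF → pivots at {i,t} ⇒ r = 2
Repeat: i,t; free: f,γ
RREF:
  r0: [   1    0    0    0]
  r1: [   0    1   -1   -1]
Fix exponent of γ at 1, f at 0; solve each RREF row for its pivot's exponent:
  r0: exp(i) + (0)·1 = 0 ⇒ exp(i) = 0
  r1: exp(t) + (-1)·1 = 0 ⇒ exp(t) = 1
Π_2 = t · γ

["0", "1", "0", "1"]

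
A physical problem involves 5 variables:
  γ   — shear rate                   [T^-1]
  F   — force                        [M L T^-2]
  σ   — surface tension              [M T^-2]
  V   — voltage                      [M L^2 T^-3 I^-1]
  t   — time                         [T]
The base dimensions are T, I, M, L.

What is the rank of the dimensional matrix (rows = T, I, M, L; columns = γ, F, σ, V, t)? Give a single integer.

4

Write exponents as rows T,I,M,L / cols γ,F,σ,V,t:
  T: [-1 -2 -2 -3  1]
  I: [ 0  0  0 -1  0]
  M: [ 0  1  1  1  0]
  L: [ 0  1  0  2  0]
RREF → pivots at {γ,F,σ,V} ⇒ r = 4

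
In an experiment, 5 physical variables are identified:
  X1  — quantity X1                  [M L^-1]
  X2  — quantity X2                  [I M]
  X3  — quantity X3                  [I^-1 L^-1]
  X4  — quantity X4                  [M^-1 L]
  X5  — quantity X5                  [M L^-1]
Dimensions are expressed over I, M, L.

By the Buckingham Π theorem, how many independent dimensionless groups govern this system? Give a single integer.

Exponent matrix [I,M,L] × [X1,X2,X3,X4,X5]:
  I: [ 0  1 -1  0  0]
  M: [ 1  1  0 -1  1]
  L: [-1  0 -1  1 -1]
Row reduction gives pivot columns X1,X2; rank = 2
Π count = n − r = 5 − 2 = 3

3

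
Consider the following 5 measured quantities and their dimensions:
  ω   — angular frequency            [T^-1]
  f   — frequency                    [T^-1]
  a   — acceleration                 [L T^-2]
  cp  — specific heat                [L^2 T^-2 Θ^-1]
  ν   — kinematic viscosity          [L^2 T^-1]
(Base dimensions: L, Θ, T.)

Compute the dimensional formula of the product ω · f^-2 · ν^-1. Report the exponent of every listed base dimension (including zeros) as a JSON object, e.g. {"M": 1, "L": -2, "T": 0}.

{"L": -2, "Θ": 0, "T": 2}

Write exponents as rows L,Θ,T / cols ω,f,a,cp,ν:
  L: [ 0  0  1  2  2]
  Θ: [ 0  0  0 -1  0]
  T: [-1 -1 -2 -2 -1]
  [L]: (1)·0+(-2)·0+(-1)·2 = -2
  [Θ]: (1)·0+(-2)·0+(-1)·0 = 0
  [T]: (1)·-1+(-2)·-1+(-1)·-1 = 2
⇒ L^-2 T^2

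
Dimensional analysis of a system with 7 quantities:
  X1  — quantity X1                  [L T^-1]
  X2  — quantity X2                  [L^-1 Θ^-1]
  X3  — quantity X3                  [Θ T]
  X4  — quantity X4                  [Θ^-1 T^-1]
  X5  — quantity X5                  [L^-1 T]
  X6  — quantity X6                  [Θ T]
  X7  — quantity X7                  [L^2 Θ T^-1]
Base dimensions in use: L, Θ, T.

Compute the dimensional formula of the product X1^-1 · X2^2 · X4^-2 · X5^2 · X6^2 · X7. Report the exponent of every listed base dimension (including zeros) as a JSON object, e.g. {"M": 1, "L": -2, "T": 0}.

{"L": -3, "Θ": 3, "T": 6}

Exponent matrix [L,Θ,T] × [X1,X2,X3,X4,X5,X6,X7]:
  L: [ 1 -1  0  0 -1  0  2]
  Θ: [ 0 -1  1 -1  0  1  1]
  T: [-1  0  1 -1  1  1 -1]
  [L]: (-1)·1+(2)·-1+(-2)·0+(2)·-1+(2)·0+(1)·2 = -3
  [Θ]: (-1)·0+(2)·-1+(-2)·-1+(2)·0+(2)·1+(1)·1 = 3
  [T]: (-1)·-1+(2)·0+(-2)·-1+(2)·1+(2)·1+(1)·-1 = 6
⇒ L^-3 Θ^3 T^6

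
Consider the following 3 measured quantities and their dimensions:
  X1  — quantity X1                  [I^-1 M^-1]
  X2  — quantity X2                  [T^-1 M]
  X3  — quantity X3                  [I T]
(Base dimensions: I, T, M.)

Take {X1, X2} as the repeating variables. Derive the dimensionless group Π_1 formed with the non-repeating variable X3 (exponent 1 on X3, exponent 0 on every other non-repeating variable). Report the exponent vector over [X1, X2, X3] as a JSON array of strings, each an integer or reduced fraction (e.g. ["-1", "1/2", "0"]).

Write exponents as rows I,T,M / cols X1,X2,X3:
  I: [-1  0  1]
  T: [ 0 -1  1]
  M: [-1  1  0]
RREF → pivots at {X1,X2} ⇒ r = 2
Pivot set = {X1,X2}, free = {X3}
RREF:
  r0: [   1    0   -1]
  r1: [   0    1   -1]
  r2: [   0    0    0]
Fix exponent of X3 at 1; solve each RREF row for its pivot's exponent:
  r0: exp(X1) + (-1)·1 = 0 ⇒ exp(X1) = 1
  r1: exp(X2) + (-1)·1 = 0 ⇒ exp(X2) = 1
Π_1 = X1 · X2 · X3

["1", "1", "1"]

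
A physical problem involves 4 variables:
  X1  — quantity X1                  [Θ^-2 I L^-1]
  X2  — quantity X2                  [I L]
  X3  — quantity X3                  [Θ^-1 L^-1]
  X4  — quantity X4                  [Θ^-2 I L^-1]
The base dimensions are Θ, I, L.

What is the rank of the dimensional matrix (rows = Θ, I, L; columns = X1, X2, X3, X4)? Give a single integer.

Dimensional matrix (Θ×I×L by X1×X2×X3×X4):
  Θ: [-2  0 -1 -2]
  I: [ 1  1  0  1]
  L: [-1  1 -1 -1]
Row reduction gives pivot columns X1,X2; rank = 2

2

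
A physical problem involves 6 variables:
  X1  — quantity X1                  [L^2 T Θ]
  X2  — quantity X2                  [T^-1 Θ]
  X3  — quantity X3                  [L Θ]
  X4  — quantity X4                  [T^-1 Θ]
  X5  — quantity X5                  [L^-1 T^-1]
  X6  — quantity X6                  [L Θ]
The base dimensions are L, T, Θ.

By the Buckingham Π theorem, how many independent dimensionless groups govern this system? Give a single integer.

Exponent matrix [L,T,Θ] × [X1,X2,X3,X4,X5,X6]:
  L: [ 2  0  1  0 -1  1]
  T: [ 1 -1  0 -1 -1  0]
  Θ: [ 1  1  1  1  0  1]
Row reduction gives pivot columns X1,X2; rank = 2
n=6, r=2 ⇒ 4 dimensionless groups

4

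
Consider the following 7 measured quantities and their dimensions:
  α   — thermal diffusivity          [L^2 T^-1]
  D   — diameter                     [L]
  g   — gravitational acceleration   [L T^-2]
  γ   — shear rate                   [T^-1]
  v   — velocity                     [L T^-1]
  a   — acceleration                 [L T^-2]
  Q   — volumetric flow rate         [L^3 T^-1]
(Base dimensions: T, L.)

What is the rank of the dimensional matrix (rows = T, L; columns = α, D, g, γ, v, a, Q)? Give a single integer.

2

Write exponents as rows T,L / cols α,D,g,γ,v,a,Q:
  T: [-1  0 -2 -1 -1 -2 -1]
  L: [ 2  1  1  0  1  1  3]
Row reduction gives pivot columns α,D; rank = 2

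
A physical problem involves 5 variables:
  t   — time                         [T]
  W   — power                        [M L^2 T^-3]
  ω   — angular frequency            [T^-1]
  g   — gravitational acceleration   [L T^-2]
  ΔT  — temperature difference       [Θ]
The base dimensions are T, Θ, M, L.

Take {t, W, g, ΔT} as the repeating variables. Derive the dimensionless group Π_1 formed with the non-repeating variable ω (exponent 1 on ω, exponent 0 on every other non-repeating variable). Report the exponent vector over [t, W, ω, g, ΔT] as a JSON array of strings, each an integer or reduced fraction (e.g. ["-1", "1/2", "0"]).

Write exponents as rows T,Θ,M,L / cols t,W,ω,g,ΔT:
  T: [ 1 -3 -1 -2  0]
  Θ: [ 0  0  0  0  1]
  M: [ 0  1  0  0  0]
  L: [ 0  2  0  1  0]
Row reduction gives pivot columns t,W,g,ΔT; rank = 4
Pivot set = {t,W,g,ΔT}, free = {ω}
RREF:
  r0: [   1    0   -1    0    0]
  r1: [   0    1    0    0    0]
  r2: [   0    0    0    1    0]
  r3: [   0    0    0    0    1]
Fix exponent of ω at 1; solve each RREF row for its pivot's exponent:
  r0: exp(t) + (-1)·1 = 0 ⇒ exp(t) = 1
  r1: exp(W) + (0)·1 = 0 ⇒ exp(W) = 0
  r2: exp(g) + (0)·1 = 0 ⇒ exp(g) = 0
  r3: exp(ΔT) + (0)·1 = 0 ⇒ exp(ΔT) = 0
Π_1 = t · ω

["1", "0", "1", "0", "0"]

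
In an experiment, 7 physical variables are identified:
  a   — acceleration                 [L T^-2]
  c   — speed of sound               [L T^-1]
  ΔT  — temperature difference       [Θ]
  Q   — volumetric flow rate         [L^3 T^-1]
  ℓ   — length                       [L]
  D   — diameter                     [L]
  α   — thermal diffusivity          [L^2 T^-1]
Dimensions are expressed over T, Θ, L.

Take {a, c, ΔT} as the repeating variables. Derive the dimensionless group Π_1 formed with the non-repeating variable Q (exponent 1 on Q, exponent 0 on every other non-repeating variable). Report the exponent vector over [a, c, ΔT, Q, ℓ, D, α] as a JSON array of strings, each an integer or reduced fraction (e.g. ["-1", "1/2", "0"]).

Exponent matrix [T,Θ,L] × [a,c,ΔT,Q,ℓ,D,α]:
  T: [-2 -1  0 -1  0  0 -1]
  Θ: [ 0  0  1  0  0  0  0]
  L: [ 1  1  0  3  1  1  2]
RREF → pivots at {a,c,ΔT} ⇒ r = 3
Repeat: a,c,ΔT; free: Q,ℓ,D,α
RREF:
  r0: [   1    0    0   -2   -1   -1   -1]
  r1: [   0    1    0    5    2    2    3]
  r2: [   0    0    1    0    0    0    0]
Fix exponent of Q at 1, ℓ at 0, D at 0, α at 0; solve each RREF row for its pivot's exponent:
  r0: exp(a) + (-2)·1 = 0 ⇒ exp(a) = 2
  r1: exp(c) + (5)·1 = 0 ⇒ exp(c) = -5
  r2: exp(ΔT) + (0)·1 = 0 ⇒ exp(ΔT) = 0
Π_1 = a^2 · c^-5 · Q

["2", "-5", "0", "1", "0", "0", "0"]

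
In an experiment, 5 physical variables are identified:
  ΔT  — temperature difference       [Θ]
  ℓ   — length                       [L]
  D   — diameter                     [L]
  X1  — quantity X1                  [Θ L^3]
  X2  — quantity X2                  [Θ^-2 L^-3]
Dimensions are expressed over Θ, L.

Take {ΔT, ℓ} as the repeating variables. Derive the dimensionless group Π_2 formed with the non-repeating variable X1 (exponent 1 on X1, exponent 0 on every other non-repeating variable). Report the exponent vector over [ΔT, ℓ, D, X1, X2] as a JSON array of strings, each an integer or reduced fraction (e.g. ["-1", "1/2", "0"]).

["-1", "-3", "0", "1", "0"]

Dimensional matrix (Θ×L by ΔT×ℓ×D×X1×X2):
  Θ: [ 1  0  0  1 -2]
  L: [ 0  1  1  3 -3]
RREF → pivots at {ΔT,ℓ} ⇒ r = 2
Repeat: ΔT,ℓ; free: D,X1,X2
RREF:
  r0: [   1    0    0    1   -2]
  r1: [   0    1    1    3   -3]
Fix exponent of X1 at 1, D at 0, X2 at 0; solve each RREF row for its pivot's exponent:
  r0: exp(ΔT) + (1)·1 = 0 ⇒ exp(ΔT) = -1
  r1: exp(ℓ) + (3)·1 = 0 ⇒ exp(ℓ) = -3
Π_2 = ΔT^-1 · ℓ^-3 · X1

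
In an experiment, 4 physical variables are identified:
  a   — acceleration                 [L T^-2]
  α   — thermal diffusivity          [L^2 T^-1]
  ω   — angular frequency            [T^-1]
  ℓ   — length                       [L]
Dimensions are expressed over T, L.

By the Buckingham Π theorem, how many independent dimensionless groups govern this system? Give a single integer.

Write exponents as rows T,L / cols a,α,ω,ℓ:
  T: [-2 -1 -1  0]
  L: [ 1  2  0  1]
Row reduction gives pivot columns a,α; rank = 2
Π count = n − r = 4 − 2 = 2

2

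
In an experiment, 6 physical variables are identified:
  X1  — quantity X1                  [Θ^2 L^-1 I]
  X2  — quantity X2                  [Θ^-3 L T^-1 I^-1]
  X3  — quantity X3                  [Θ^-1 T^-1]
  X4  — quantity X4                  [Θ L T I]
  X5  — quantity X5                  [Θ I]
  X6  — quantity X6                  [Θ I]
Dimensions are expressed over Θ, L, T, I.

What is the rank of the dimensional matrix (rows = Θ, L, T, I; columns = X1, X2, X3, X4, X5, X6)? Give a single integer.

3

Dimensional matrix (Θ×L×T×I by X1×X2×X3×X4×X5×X6):
  Θ: [ 2 -3 -1  1  1  1]
  L: [-1  1  0  1  0  0]
  T: [ 0 -1 -1  1  0  0]
  I: [ 1 -1  0  1  1  1]
Echelon form has 3 nonzero rows (pivots: X1,X2,X4)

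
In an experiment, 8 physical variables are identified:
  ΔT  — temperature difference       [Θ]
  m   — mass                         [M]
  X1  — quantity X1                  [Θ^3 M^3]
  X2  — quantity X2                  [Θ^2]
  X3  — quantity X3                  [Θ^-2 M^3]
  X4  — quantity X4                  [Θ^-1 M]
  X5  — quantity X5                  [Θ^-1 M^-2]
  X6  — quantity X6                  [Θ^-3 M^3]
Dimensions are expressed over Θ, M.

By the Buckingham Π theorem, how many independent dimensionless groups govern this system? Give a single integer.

Dimensional matrix (Θ×M by ΔT×m×X1×X2×X3×X4×X5×X6):
  Θ: [ 1  0  3  2 -2 -1 -1 -3]
  M: [ 0  1  3  0  3  1 -2  3]
Row reduction gives pivot columns ΔT,m; rank = 2
Π count = n − r = 8 − 2 = 6

6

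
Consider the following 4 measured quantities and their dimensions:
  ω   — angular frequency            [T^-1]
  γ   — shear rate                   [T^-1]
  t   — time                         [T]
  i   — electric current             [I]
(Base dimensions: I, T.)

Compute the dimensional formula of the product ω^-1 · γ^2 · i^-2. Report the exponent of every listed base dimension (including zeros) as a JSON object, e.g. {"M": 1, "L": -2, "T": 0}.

{"I": -2, "T": -1}

Write exponents as rows I,T / cols ω,γ,t,i:
  I: [ 0  0  0  1]
  T: [-1 -1  1  0]
  [I]: (-1)·0+(2)·0+(-2)·1 = -2
  [T]: (-1)·-1+(2)·-1+(-2)·0 = -1
⇒ I^-2 T^-1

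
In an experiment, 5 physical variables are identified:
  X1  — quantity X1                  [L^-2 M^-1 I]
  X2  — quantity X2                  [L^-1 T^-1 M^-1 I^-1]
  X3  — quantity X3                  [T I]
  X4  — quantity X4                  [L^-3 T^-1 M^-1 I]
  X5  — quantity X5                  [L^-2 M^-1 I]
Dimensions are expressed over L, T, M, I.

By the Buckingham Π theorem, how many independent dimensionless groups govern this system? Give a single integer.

2

Exponent matrix [L,T,M,I] × [X1,X2,X3,X4,X5]:
  L: [-2 -1  0 -3 -2]
  T: [ 0 -1  1 -1  0]
  M: [-1 -1  0 -1 -1]
  I: [ 1 -1  1  1  1]
Echelon form has 3 nonzero rows (pivots: X1,X2,X3)
5 vars − rank 3 = 2 Π groups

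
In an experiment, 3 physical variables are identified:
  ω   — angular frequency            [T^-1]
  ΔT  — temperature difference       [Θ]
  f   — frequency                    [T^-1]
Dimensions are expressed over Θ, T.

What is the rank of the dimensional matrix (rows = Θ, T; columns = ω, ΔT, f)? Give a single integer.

Write exponents as rows Θ,T / cols ω,ΔT,f:
  Θ: [ 0  1  0]
  T: [-1  0 -1]
RREF → pivots at {ω,ΔT} ⇒ r = 2

2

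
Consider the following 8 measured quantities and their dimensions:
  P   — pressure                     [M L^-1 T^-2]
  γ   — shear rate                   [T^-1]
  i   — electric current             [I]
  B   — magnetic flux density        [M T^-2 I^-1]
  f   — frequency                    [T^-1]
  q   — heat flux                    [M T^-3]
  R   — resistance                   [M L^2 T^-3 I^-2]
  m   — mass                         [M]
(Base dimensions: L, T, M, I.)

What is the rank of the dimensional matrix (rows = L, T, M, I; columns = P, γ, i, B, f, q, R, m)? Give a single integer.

Dimensional matrix (L×T×M×I by P×γ×i×B×f×q×R×m):
  L: [-1  0  0  0  0  0  2  0]
  T: [-2 -1  0 -2 -1 -3 -3  0]
  M: [ 1  0  0  1  0  1  1  1]
  I: [ 0  0  1 -1  0  0 -2  0]
Row reduction gives pivot columns P,γ,i,B; rank = 4

4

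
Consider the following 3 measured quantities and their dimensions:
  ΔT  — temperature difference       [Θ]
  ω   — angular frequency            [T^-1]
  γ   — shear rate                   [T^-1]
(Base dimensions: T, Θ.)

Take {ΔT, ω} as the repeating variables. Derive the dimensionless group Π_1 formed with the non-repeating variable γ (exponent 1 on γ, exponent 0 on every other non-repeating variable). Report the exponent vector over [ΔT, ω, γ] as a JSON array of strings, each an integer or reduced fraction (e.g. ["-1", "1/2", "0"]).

Dimensional matrix (T×Θ by ΔT×ω×γ):
  T: [ 0 -1 -1]
  Θ: [ 1  0  0]
Row reduction gives pivot columns ΔT,ω; rank = 2
Repeat: ΔT,ω; free: γ
RREF:
  r0: [   1    0    0]
  r1: [   0    1    1]
Fix exponent of γ at 1; solve each RREF row for its pivot's exponent:
  r0: exp(ΔT) + (0)·1 = 0 ⇒ exp(ΔT) = 0
  r1: exp(ω) + (1)·1 = 0 ⇒ exp(ω) = -1
Π_1 = ω^-1 · γ

["0", "-1", "1"]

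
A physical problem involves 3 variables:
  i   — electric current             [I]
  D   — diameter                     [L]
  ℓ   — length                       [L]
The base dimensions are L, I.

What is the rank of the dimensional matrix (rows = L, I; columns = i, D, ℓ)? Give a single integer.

Exponent matrix [L,I] × [i,D,ℓ]:
  L: [ 0  1  1]
  I: [ 1  0  0]
Echelon form has 2 nonzero rows (pivots: i,D)

2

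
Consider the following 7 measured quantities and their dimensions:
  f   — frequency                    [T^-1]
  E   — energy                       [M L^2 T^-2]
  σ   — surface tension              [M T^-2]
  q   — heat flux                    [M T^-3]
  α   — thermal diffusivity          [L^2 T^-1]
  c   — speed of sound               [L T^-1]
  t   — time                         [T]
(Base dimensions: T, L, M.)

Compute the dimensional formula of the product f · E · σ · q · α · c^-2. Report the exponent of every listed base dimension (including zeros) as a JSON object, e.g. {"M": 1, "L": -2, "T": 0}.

{"T": -7, "L": 2, "M": 3}

Dimensional matrix (T×L×M by f×E×σ×q×α×c×t):
  T: [-1 -2 -2 -3 -1 -1  1]
  L: [ 0  2  0  0  2  1  0]
  M: [ 0  1  1  1  0  0  0]
  [T]: (1)·-1+(1)·-2+(1)·-2+(1)·-3+(1)·-1+(-2)·-1 = -7
  [L]: (1)·0+(1)·2+(1)·0+(1)·0+(1)·2+(-2)·1 = 2
  [M]: (1)·0+(1)·1+(1)·1+(1)·1+(1)·0+(-2)·0 = 3
⇒ T^-7 L^2 M^3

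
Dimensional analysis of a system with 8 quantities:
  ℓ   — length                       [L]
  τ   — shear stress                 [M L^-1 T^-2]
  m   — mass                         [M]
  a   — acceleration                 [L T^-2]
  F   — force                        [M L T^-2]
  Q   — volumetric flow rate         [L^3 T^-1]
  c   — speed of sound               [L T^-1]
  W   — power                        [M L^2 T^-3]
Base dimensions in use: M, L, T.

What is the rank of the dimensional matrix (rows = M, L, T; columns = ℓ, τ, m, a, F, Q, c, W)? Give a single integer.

Write exponents as rows M,L,T / cols ℓ,τ,m,a,F,Q,c,W:
  M: [ 0  1  1  0  1  0  0  1]
  L: [ 1 -1  0  1  1  3  1  2]
  T: [ 0 -2  0 -2 -2 -1 -1 -3]
RREF → pivots at {ℓ,τ,m} ⇒ r = 3

3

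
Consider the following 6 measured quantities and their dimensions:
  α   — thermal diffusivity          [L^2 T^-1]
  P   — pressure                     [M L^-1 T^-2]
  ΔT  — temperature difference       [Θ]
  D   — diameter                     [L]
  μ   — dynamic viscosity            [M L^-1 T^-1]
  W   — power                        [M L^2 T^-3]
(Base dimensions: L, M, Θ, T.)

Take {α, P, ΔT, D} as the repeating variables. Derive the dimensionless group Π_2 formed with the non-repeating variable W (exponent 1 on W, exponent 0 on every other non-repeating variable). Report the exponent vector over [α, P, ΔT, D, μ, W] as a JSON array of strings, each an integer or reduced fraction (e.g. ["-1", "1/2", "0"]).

Exponent matrix [L,M,Θ,T] × [α,P,ΔT,D,μ,W]:
  L: [ 2 -1  0  1 -1  2]
  M: [ 0  1  0  0  1  1]
  Θ: [ 0  0  1  0  0  0]
  T: [-1 -2  0  0 -1 -3]
Echelon form has 4 nonzero rows (pivots: α,P,ΔT,D)
Repeat: α,P,ΔT,D; free: μ,W
RREF:
  r0: [   1    0    0    0   -1    1]
  r1: [   0    1    0    0    1    1]
  r2: [   0    0    1    0    0    0]
  r3: [   0    0    0    1    2    1]
Fix exponent of W at 1, μ at 0; solve each RREF row for its pivot's exponent:
  r0: exp(α) + (1)·1 = 0 ⇒ exp(α) = -1
  r1: exp(P) + (1)·1 = 0 ⇒ exp(P) = -1
  r2: exp(ΔT) + (0)·1 = 0 ⇒ exp(ΔT) = 0
  r3: exp(D) + (1)·1 = 0 ⇒ exp(D) = -1
Π_2 = α^-1 · P^-1 · D^-1 · W

["-1", "-1", "0", "-1", "0", "1"]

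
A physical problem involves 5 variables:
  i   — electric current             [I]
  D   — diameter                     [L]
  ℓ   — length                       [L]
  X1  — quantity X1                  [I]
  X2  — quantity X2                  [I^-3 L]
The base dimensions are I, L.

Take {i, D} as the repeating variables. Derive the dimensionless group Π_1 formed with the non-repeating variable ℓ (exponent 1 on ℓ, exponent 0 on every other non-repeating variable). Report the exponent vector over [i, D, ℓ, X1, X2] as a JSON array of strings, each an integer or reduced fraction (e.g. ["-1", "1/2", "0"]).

Dimensional matrix (I×L by i×D×ℓ×X1×X2):
  I: [ 1  0  0  1 -3]
  L: [ 0  1  1  0  1]
Row reduction gives pivot columns i,D; rank = 2
Pivot set = {i,D}, free = {ℓ,X1,X2}
RREF:
  r0: [   1    0    0    1   -3]
  r1: [   0    1    1    0    1]
Fix exponent of ℓ at 1, X1 at 0, X2 at 0; solve each RREF row for its pivot's exponent:
  r0: exp(i) + (0)·1 = 0 ⇒ exp(i) = 0
  r1: exp(D) + (1)·1 = 0 ⇒ exp(D) = -1
Π_1 = D^-1 · ℓ

["0", "-1", "1", "0", "0"]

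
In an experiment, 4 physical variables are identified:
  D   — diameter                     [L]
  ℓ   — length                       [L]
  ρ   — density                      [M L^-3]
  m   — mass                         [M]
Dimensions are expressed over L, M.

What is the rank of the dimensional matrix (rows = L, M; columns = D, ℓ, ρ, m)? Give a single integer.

Dimensional matrix (L×M by D×ℓ×ρ×m):
  L: [ 1  1 -3  0]
  M: [ 0  0  1  1]
Echelon form has 2 nonzero rows (pivots: D,ρ)

2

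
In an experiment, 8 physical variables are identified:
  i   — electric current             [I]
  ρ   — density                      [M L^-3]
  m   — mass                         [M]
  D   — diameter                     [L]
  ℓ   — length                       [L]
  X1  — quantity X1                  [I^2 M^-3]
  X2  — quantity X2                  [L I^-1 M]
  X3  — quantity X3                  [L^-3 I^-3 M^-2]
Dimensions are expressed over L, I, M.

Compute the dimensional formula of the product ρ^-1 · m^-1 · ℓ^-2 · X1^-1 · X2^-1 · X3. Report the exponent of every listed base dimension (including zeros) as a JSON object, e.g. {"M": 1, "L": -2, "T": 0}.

{"L": -3, "I": -4, "M": -2}

Exponent matrix [L,I,M] × [i,ρ,m,D,ℓ,X1,X2,X3]:
  L: [ 0 -3  0  1  1  0  1 -3]
  I: [ 1  0  0  0  0  2 -1 -3]
  M: [ 0  1  1  0  0 -3  1 -2]
  [L]: (-1)·-3+(-1)·0+(-2)·1+(-1)·0+(-1)·1+(1)·-3 = -3
  [I]: (-1)·0+(-1)·0+(-2)·0+(-1)·2+(-1)·-1+(1)·-3 = -4
  [M]: (-1)·1+(-1)·1+(-2)·0+(-1)·-3+(-1)·1+(1)·-2 = -2
⇒ L^-3 I^-4 M^-2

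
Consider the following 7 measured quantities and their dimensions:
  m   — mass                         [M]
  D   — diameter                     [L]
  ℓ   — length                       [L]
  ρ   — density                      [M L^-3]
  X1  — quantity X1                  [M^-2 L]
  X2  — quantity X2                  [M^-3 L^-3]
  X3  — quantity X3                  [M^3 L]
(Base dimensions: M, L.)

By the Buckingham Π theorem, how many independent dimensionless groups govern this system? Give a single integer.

5

Exponent matrix [M,L] × [m,D,ℓ,ρ,X1,X2,X3]:
  M: [ 1  0  0  1 -2 -3  3]
  L: [ 0  1  1 -3  1 -3  1]
Echelon form has 2 nonzero rows (pivots: m,D)
Π count = n − r = 7 − 2 = 5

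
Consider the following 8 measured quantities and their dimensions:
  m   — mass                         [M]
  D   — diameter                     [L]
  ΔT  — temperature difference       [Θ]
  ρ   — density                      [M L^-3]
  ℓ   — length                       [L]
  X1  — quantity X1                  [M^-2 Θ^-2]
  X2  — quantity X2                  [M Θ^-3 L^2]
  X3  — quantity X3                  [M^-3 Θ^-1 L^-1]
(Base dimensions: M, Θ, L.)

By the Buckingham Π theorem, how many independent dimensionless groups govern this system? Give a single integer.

5

Dimensional matrix (M×Θ×L by m×D×ΔT×ρ×ℓ×X1×X2×X3):
  M: [ 1  0  0  1  0 -2  1 -3]
  Θ: [ 0  0  1  0  0 -2 -3 -1]
  L: [ 0  1  0 -3  1  0  2 -1]
Echelon form has 3 nonzero rows (pivots: m,D,ΔT)
Π count = n − r = 8 − 3 = 5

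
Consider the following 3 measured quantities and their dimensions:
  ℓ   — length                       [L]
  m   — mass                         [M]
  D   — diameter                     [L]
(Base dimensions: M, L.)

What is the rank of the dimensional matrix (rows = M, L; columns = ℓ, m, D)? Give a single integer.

2

Write exponents as rows M,L / cols ℓ,m,D:
  M: [ 0  1  0]
  L: [ 1  0  1]
Row reduction gives pivot columns ℓ,m; rank = 2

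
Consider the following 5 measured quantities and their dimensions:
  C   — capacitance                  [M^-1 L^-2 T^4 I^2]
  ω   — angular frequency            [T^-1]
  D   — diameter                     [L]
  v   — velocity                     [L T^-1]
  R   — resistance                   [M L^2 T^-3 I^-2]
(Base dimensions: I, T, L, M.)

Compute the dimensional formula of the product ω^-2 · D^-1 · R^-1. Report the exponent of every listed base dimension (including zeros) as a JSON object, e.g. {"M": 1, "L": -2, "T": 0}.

Write exponents as rows I,T,L,M / cols C,ω,D,v,R:
  I: [ 2  0  0  0 -2]
  T: [ 4 -1  0 -1 -3]
  L: [-2  0  1  1  2]
  M: [-1  0  0  0  1]
  [I]: (-2)·0+(-1)·0+(-1)·-2 = 2
  [T]: (-2)·-1+(-1)·0+(-1)·-3 = 5
  [L]: (-2)·0+(-1)·1+(-1)·2 = -3
  [M]: (-2)·0+(-1)·0+(-1)·1 = -1
⇒ I^2 T^5 L^-3 M^-1

{"I": 2, "T": 5, "L": -3, "M": -1}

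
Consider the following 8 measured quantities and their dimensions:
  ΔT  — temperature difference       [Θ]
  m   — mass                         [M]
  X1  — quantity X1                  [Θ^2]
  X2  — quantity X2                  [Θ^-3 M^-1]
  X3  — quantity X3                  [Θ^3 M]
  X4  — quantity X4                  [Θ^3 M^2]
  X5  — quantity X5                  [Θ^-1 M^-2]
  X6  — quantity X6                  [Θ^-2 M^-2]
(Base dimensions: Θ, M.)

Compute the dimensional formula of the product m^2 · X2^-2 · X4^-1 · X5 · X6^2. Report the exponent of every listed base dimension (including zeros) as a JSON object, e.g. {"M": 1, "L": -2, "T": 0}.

Dimensional matrix (Θ×M by ΔT×m×X1×X2×X3×X4×X5×X6):
  Θ: [ 1  0  2 -3  3  3 -1 -2]
  M: [ 0  1  0 -1  1  2 -2 -2]
  [Θ]: (2)·0+(-2)·-3+(-1)·3+(1)·-1+(2)·-2 = -2
  [M]: (2)·1+(-2)·-1+(-1)·2+(1)·-2+(2)·-2 = -4
⇒ Θ^-2 M^-4

{"Θ": -2, "M": -4}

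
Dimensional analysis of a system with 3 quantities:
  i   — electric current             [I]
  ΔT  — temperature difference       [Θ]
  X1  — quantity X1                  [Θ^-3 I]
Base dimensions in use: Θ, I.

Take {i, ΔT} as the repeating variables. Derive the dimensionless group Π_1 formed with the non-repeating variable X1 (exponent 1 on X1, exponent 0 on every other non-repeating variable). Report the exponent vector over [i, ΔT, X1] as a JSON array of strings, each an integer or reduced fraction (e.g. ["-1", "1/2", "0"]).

Exponent matrix [Θ,I] × [i,ΔT,X1]:
  Θ: [ 0  1 -3]
  I: [ 1  0  1]
RREF → pivots at {i,ΔT} ⇒ r = 2
Repeat: i,ΔT; free: X1
RREF:
  r0: [   1    0    1]
  r1: [   0    1   -3]
Fix exponent of X1 at 1; solve each RREF row for its pivot's exponent:
  r0: exp(i) + (1)·1 = 0 ⇒ exp(i) = -1
  r1: exp(ΔT) + (-3)·1 = 0 ⇒ exp(ΔT) = 3
Π_1 = i^-1 · ΔT^3 · X1

["-1", "3", "1"]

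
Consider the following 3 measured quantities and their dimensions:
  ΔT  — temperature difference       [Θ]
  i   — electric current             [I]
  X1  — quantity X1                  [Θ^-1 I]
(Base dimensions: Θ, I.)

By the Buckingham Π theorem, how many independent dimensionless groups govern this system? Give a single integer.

1

Dimensional matrix (Θ×I by ΔT×i×X1):
  Θ: [ 1  0 -1]
  I: [ 0  1  1]
RREF → pivots at {ΔT,i} ⇒ r = 2
Π count = n − r = 3 − 2 = 1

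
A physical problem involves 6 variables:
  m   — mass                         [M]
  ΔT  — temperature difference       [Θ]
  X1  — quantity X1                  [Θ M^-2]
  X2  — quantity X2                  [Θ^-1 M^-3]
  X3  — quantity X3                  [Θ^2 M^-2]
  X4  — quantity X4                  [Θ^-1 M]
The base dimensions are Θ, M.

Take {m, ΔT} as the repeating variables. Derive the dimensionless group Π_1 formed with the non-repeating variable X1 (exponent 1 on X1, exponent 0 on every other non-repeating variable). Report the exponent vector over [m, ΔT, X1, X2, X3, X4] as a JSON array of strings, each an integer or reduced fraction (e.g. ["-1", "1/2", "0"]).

["2", "-1", "1", "0", "0", "0"]

Exponent matrix [Θ,M] × [m,ΔT,X1,X2,X3,X4]:
  Θ: [ 0  1  1 -1  2 -1]
  M: [ 1  0 -2 -3 -2  1]
Echelon form has 2 nonzero rows (pivots: m,ΔT)
Pivot set = {m,ΔT}, free = {X1,X2,X3,X4}
RREF:
  r0: [   1    0   -2   -3   -2    1]
  r1: [   0    1    1   -1    2   -1]
Fix exponent of X1 at 1, X2 at 0, X3 at 0, X4 at 0; solve each RREF row for its pivot's exponent:
  r0: exp(m) + (-2)·1 = 0 ⇒ exp(m) = 2
  r1: exp(ΔT) + (1)·1 = 0 ⇒ exp(ΔT) = -1
Π_1 = m^2 · ΔT^-1 · X1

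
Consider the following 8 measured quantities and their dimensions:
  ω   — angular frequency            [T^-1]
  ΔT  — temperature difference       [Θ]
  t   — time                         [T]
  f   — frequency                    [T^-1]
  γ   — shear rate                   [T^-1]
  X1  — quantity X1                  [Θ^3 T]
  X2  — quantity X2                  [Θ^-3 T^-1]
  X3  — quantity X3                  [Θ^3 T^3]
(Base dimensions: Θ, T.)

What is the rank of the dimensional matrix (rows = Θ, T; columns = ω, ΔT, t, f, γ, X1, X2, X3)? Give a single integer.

Exponent matrix [Θ,T] × [ω,ΔT,t,f,γ,X1,X2,X3]:
  Θ: [ 0  1  0  0  0  3 -3  3]
  T: [-1  0  1 -1 -1  1 -1  3]
Row reduction gives pivot columns ω,ΔT; rank = 2

2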